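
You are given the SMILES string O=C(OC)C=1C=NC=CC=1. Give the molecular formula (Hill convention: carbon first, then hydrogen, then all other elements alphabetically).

C7H7NO2

Walk through each heavy atom and fill implicit hydrogens from standard valence (C 4, N 3, O 2, S 2, halogen 1):
  atom 1: O, bond orders sum to 2 (valence 2) → 0 H
  atom 2: C, bond orders sum to 4 (valence 4) → 0 H
  atom 3: O, bond orders sum to 2 (valence 2) → 0 H
  atom 4: C, bond orders sum to 1 (valence 4) → 3 H
  atom 5: C, bond orders sum to 4 (valence 4) → 0 H
  atom 6: C, bond orders sum to 3 (valence 4) → 1 H
  atom 7: N, bond orders sum to 3 (valence 3) → 0 H
  atom 8: C, bond orders sum to 3 (valence 4) → 1 H
  atom 9: C, bond orders sum to 3 (valence 4) → 1 H
  atom 10: C, bond orders sum to 3 (valence 4) → 1 H
Totals → C:7, H:7, N:1, O:2.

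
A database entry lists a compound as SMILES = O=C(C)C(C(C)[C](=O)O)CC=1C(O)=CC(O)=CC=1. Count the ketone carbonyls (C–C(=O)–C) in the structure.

The ketone motif appears at heavy-atom position 2 in the SMILES.
Other groups present: 1 carboxylic acid, 2 hydroxyl.
Ketone count: 1.

1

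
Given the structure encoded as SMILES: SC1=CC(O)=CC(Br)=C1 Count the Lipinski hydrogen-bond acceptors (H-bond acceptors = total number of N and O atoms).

N atoms: 0; O atoms: 1.
Lipinski HBA = 0 + 1 = 1.

1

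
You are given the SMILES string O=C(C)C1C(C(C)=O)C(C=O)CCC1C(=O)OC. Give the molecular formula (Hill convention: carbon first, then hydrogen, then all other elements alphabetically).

Walk through each heavy atom and fill implicit hydrogens from standard valence (C 4, N 3, O 2, S 2, halogen 1):
  atom 1: O, bond orders sum to 2 (valence 2) → 0 H
  atom 2: C, bond orders sum to 4 (valence 4) → 0 H
  atom 3: C, bond orders sum to 1 (valence 4) → 3 H
  atom 4: C, bond orders sum to 3 (valence 4) → 1 H
  atom 5: C, bond orders sum to 3 (valence 4) → 1 H
  atom 6: C, bond orders sum to 4 (valence 4) → 0 H
  atom 7: C, bond orders sum to 1 (valence 4) → 3 H
  atom 8: O, bond orders sum to 2 (valence 2) → 0 H
  atom 9: C, bond orders sum to 3 (valence 4) → 1 H
  atom 10: C, bond orders sum to 3 (valence 4) → 1 H
  atom 11: O, bond orders sum to 2 (valence 2) → 0 H
  atom 12: C, bond orders sum to 2 (valence 4) → 2 H
  atom 13: C, bond orders sum to 2 (valence 4) → 2 H
  atom 14: C, bond orders sum to 3 (valence 4) → 1 H
  atom 15: C, bond orders sum to 4 (valence 4) → 0 H
  atom 16: O, bond orders sum to 2 (valence 2) → 0 H
  atom 17: O, bond orders sum to 2 (valence 2) → 0 H
  atom 18: C, bond orders sum to 1 (valence 4) → 3 H
Totals → C:13, H:18, O:5.

C13H18O5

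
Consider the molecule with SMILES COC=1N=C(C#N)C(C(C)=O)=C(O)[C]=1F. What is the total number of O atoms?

3

Scan the SMILES for O atoms (remember two-letter symbols like Cl and Br are single atoms).
Oxygen count: 3.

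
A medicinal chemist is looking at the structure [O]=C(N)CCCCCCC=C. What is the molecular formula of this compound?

C9H17NO

Walk through each heavy atom and fill implicit hydrogens from standard valence (C 4, N 3, O 2, S 2, halogen 1):
  atom 1: O with explicit H count 0
  atom 2: C, bond orders sum to 4 (valence 4) → 0 H
  atom 3: N, bond orders sum to 1 (valence 3) → 2 H
  atom 4: C, bond orders sum to 2 (valence 4) → 2 H
  atom 5: C, bond orders sum to 2 (valence 4) → 2 H
  atom 6: C, bond orders sum to 2 (valence 4) → 2 H
  atom 7: C, bond orders sum to 2 (valence 4) → 2 H
  atom 8: C, bond orders sum to 2 (valence 4) → 2 H
  atom 9: C, bond orders sum to 2 (valence 4) → 2 H
  atom 10: C, bond orders sum to 3 (valence 4) → 1 H
  atom 11: C, bond orders sum to 2 (valence 4) → 2 H
Totals → C:9, H:17, N:1, O:1.
In Hill order: C9H17NO.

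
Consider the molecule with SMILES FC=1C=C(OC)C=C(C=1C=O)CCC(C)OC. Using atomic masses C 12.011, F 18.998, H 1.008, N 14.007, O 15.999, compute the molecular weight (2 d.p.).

First, the molecular formula is C13H17FO3 (counting implicit H from valence).
  C: 13 × 12.011 = 156.143
  F: 1 × 18.998 = 18.998
  H: 17 × 1.008 = 17.136
  O: 3 × 15.999 = 47.997
Sum: 13×12.011 + 1×18.998 + 17×1.008 + 3×15.999 = 240.274 → 240.27 g/mol.

240.27 g/mol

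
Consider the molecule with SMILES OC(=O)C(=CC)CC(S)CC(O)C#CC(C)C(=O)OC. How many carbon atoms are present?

Count every carbon token in the SMILES (each C, including those in ring-closure positions and inside branches).
Carbon count: 14.

14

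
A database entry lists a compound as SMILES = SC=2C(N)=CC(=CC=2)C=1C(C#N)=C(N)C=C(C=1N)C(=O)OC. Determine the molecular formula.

C15H14N4O2S

Walk through each heavy atom and fill implicit hydrogens from standard valence (C 4, N 3, O 2, S 2, halogen 1):
  atom 1: S, bond orders sum to 1 (valence 2) → 1 H
  atom 2: C, bond orders sum to 4 (valence 4) → 0 H
  atom 3: C, bond orders sum to 4 (valence 4) → 0 H
  atom 4: N, bond orders sum to 1 (valence 3) → 2 H
  atom 5: C, bond orders sum to 3 (valence 4) → 1 H
  atom 6: C, bond orders sum to 4 (valence 4) → 0 H
  atom 7: C, bond orders sum to 3 (valence 4) → 1 H
  atom 8: C, bond orders sum to 3 (valence 4) → 1 H
  atom 9: C, bond orders sum to 4 (valence 4) → 0 H
  atom 10: C, bond orders sum to 4 (valence 4) → 0 H
  atom 11: C, bond orders sum to 4 (valence 4) → 0 H
  atom 12: N, bond orders sum to 3 (valence 3) → 0 H
  atom 13: C, bond orders sum to 4 (valence 4) → 0 H
  atom 14: N, bond orders sum to 1 (valence 3) → 2 H
  atom 15: C, bond orders sum to 3 (valence 4) → 1 H
  atom 16: C, bond orders sum to 4 (valence 4) → 0 H
  atom 17: C, bond orders sum to 4 (valence 4) → 0 H
  atom 18: N, bond orders sum to 1 (valence 3) → 2 H
  atom 19: C, bond orders sum to 4 (valence 4) → 0 H
  atom 20: O, bond orders sum to 2 (valence 2) → 0 H
  atom 21: O, bond orders sum to 2 (valence 2) → 0 H
  atom 22: C, bond orders sum to 1 (valence 4) → 3 H
Totals → C:15, H:14, N:4, O:2, S:1.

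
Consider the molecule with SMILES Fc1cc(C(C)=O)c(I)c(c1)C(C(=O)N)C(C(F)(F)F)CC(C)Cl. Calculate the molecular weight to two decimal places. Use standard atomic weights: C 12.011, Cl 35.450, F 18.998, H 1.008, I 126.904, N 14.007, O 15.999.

First, the molecular formula is C15H15ClF4INO2 (counting implicit H from valence).
  C: 15 × 12.011 = 180.165
  Cl: 1 × 35.450 = 35.450
  F: 4 × 18.998 = 75.992
  H: 15 × 1.008 = 15.120
  I: 1 × 126.904 = 126.904
  N: 1 × 14.007 = 14.007
  O: 2 × 15.999 = 31.998
Sum: 15×12.011 + 1×35.450 + 4×18.998 + 15×1.008 + 1×126.904 + 1×14.007 + 2×15.999 = 479.636 → 479.64 g/mol.

479.64 g/mol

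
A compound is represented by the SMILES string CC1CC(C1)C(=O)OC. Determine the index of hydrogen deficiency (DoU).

Degree of unsaturation = (number of rings) + (number of π bonds).
Ring closures in the SMILES: 1.
π bonds: 1 double bond (each 1 DoU) → 1 DoU from unsaturation.
Total DoU = 1 + 1 = 2.

2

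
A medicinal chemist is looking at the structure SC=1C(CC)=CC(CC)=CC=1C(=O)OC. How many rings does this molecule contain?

1

In SMILES, each pair of matching ring-closure digits denotes one ring-closing bond; the number of such bonds equals the number of independent rings.
Ring-closure bonds here: 1.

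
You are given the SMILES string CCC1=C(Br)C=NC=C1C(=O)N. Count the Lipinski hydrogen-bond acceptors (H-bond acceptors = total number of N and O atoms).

3

N atoms: 2; O atoms: 1.
Lipinski HBA = 2 + 1 = 3.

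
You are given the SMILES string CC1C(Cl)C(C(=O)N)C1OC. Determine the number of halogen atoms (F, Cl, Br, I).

1

Halogen atoms appear at heavy-atom position 4 (1×Cl).
Other groups present: 1 amide, 1 ether.
Halogen count: 1.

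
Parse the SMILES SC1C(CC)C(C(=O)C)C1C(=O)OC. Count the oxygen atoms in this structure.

3

Scan the SMILES for O atoms (remember two-letter symbols like Cl and Br are single atoms).
Oxygen count: 3.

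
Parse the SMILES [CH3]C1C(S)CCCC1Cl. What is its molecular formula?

Walk through each heavy atom and fill implicit hydrogens from standard valence (C 4, N 3, O 2, S 2, halogen 1):
  atom 1: C with explicit H count 3
  atom 2: C, bond orders sum to 3 (valence 4) → 1 H
  atom 3: C, bond orders sum to 3 (valence 4) → 1 H
  atom 4: S, bond orders sum to 1 (valence 2) → 1 H
  atom 5: C, bond orders sum to 2 (valence 4) → 2 H
  atom 6: C, bond orders sum to 2 (valence 4) → 2 H
  atom 7: C, bond orders sum to 2 (valence 4) → 2 H
  atom 8: C, bond orders sum to 3 (valence 4) → 1 H
  atom 9: Cl (halogen, monovalent) → 0 H
Totals → C:7, H:13, Cl:1, S:1.

C7H13ClS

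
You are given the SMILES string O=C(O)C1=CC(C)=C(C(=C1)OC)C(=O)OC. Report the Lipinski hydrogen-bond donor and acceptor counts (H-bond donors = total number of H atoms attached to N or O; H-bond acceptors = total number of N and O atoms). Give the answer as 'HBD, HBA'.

1, 5

Donors: find every N or O and count the H atoms it carries.
  atom 1 (O): bond orders sum to 2 → 0 H
  atom 3 (O): bond orders sum to 1 → 1 H
  atom 11 (O): bond orders sum to 2 → 0 H
  atom 14 (O): bond orders sum to 2 → 0 H
  atom 15 (O): bond orders sum to 2 → 0 H
Lipinski HBD = 1.
Acceptors: N atoms = 0, O atoms = 5 → HBA = 5.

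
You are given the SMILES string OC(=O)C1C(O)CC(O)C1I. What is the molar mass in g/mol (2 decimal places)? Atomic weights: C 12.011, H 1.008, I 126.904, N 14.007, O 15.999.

First, the molecular formula is C6H9IO4 (counting implicit H from valence).
  C: 6 × 12.011 = 72.066
  H: 9 × 1.008 = 9.072
  I: 1 × 126.904 = 126.904
  O: 4 × 15.999 = 63.996
Sum: 6×12.011 + 9×1.008 + 1×126.904 + 4×15.999 = 272.038 → 272.04 g/mol.

272.04 g/mol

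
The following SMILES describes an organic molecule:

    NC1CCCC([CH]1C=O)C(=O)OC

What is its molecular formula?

C9H15NO3

Walk through each heavy atom and fill implicit hydrogens from standard valence (C 4, N 3, O 2, S 2, halogen 1):
  atom 1: N, bond orders sum to 1 (valence 3) → 2 H
  atom 2: C, bond orders sum to 3 (valence 4) → 1 H
  atom 3: C, bond orders sum to 2 (valence 4) → 2 H
  atom 4: C, bond orders sum to 2 (valence 4) → 2 H
  atom 5: C, bond orders sum to 2 (valence 4) → 2 H
  atom 6: C, bond orders sum to 3 (valence 4) → 1 H
  atom 7: C with explicit H count 1
  atom 8: C, bond orders sum to 3 (valence 4) → 1 H
  atom 9: O, bond orders sum to 2 (valence 2) → 0 H
  atom 10: C, bond orders sum to 4 (valence 4) → 0 H
  atom 11: O, bond orders sum to 2 (valence 2) → 0 H
  atom 12: O, bond orders sum to 2 (valence 2) → 0 H
  atom 13: C, bond orders sum to 1 (valence 4) → 3 H
Totals → C:9, H:15, N:1, O:3.
In Hill order: C9H15NO3.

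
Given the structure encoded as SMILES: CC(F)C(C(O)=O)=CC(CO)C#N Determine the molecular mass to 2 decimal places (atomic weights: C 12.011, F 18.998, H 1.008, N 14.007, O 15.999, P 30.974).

First, the molecular formula is C8H10FNO3 (counting implicit H from valence).
  C: 8 × 12.011 = 96.088
  F: 1 × 18.998 = 18.998
  H: 10 × 1.008 = 10.080
  N: 1 × 14.007 = 14.007
  O: 3 × 15.999 = 47.997
Sum: 8×12.011 + 1×18.998 + 10×1.008 + 1×14.007 + 3×15.999 = 187.170 → 187.17 g/mol.

187.17 g/mol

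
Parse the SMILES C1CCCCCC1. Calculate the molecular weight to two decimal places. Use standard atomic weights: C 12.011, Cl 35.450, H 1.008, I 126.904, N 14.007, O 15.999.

First, the molecular formula is C7H14 (counting implicit H from valence).
  C: 7 × 12.011 = 84.077
  H: 14 × 1.008 = 14.112
Sum: 7×12.011 + 14×1.008 = 98.189 → 98.19 g/mol.

98.19 g/mol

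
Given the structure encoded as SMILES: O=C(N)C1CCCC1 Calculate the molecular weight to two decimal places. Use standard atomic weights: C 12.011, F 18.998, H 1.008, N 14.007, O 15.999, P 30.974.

First, the molecular formula is C6H11NO (counting implicit H from valence).
  C: 6 × 12.011 = 72.066
  H: 11 × 1.008 = 11.088
  N: 1 × 14.007 = 14.007
  O: 1 × 15.999 = 15.999
Sum: 6×12.011 + 11×1.008 + 1×14.007 + 1×15.999 = 113.160 → 113.16 g/mol.

113.16 g/mol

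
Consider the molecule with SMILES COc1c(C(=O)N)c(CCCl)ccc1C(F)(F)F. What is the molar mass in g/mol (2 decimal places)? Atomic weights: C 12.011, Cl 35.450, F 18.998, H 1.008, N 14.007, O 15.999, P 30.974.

First, the molecular formula is C11H11ClF3NO2 (counting implicit H from valence).
  C: 11 × 12.011 = 132.121
  Cl: 1 × 35.450 = 35.450
  F: 3 × 18.998 = 56.994
  H: 11 × 1.008 = 11.088
  N: 1 × 14.007 = 14.007
  O: 2 × 15.999 = 31.998
Sum: 11×12.011 + 1×35.450 + 3×18.998 + 11×1.008 + 1×14.007 + 2×15.999 = 281.658 → 281.66 g/mol.

281.66 g/mol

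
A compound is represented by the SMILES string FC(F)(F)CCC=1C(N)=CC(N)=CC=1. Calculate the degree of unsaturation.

Degree of unsaturation = (number of rings) + (number of π bonds).
Ring closures in the SMILES: 1.
π bonds: 3 double bonds (each 1 DoU) → 3 DoU from unsaturation.
Total DoU = 1 + 3 = 4.

4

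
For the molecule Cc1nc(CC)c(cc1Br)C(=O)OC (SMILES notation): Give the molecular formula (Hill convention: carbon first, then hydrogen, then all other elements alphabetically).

Walk through each heavy atom and fill implicit hydrogens from standard valence (C 4, N 3, O 2, S 2, halogen 1); for lowercase aromatic atoms, an aromatic c carries 1 H when it has two neighbours and 0 H with three, and aromatic n carries 0 H:
  atom 1: C, bond orders sum to 1 (valence 4) → 3 H
  atom 2: aromatic c, 3 neighbours → 0 H
  atom 3: aromatic n, 2 neighbours → 0 H
  atom 4: aromatic c, 3 neighbours → 0 H
  atom 5: C, bond orders sum to 2 (valence 4) → 2 H
  atom 6: C, bond orders sum to 1 (valence 4) → 3 H
  atom 7: aromatic c, 3 neighbours → 0 H
  atom 8: aromatic c, 2 neighbours → 1 H
  atom 9: aromatic c, 3 neighbours → 0 H
  atom 10: Br (halogen, monovalent) → 0 H
  atom 11: C, bond orders sum to 4 (valence 4) → 0 H
  atom 12: O, bond orders sum to 2 (valence 2) → 0 H
  atom 13: O, bond orders sum to 2 (valence 2) → 0 H
  atom 14: C, bond orders sum to 1 (valence 4) → 3 H
Totals → C:10, H:12, Br:1, N:1, O:2.

C10H12BrNO2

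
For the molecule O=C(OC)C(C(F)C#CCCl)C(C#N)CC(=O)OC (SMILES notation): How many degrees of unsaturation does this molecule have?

Degree of unsaturation = (number of rings) + (number of π bonds).
Ring closures in the SMILES: 0.
π bonds: 2 double bonds (each 1 DoU), 2 triple bonds (each 2 DoU) → 6 DoU from unsaturation.
Total DoU = 0 + 6 = 6.

6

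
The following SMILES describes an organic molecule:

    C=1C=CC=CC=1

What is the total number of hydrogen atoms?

6

Walk through each heavy atom and fill implicit hydrogens from standard valence (C 4, N 3, O 2, S 2, halogen 1):
  atom 1: C, bond orders sum to 3 (valence 4) → 1 H
  atom 2: C, bond orders sum to 3 (valence 4) → 1 H
  atom 3: C, bond orders sum to 3 (valence 4) → 1 H
  atom 4: C, bond orders sum to 3 (valence 4) → 1 H
  atom 5: C, bond orders sum to 3 (valence 4) → 1 H
  atom 6: C, bond orders sum to 3 (valence 4) → 1 H
Total hydrogens: 6.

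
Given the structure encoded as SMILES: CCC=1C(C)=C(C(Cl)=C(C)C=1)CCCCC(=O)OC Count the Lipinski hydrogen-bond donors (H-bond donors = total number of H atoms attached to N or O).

0

Donors: find every N or O and count the H atoms it carries.
  atom 17 (O): bond orders sum to 2 → 0 H
  atom 18 (O): bond orders sum to 2 → 0 H
Lipinski HBD = 0.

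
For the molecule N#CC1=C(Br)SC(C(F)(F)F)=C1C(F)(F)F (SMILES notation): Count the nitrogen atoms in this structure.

Scan the SMILES for N atoms (remember two-letter symbols like Cl and Br are single atoms).
Nitrogen count: 1.

1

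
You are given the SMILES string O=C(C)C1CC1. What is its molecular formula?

C5H8O

Walk through each heavy atom and fill implicit hydrogens from standard valence (C 4, N 3, O 2, S 2, halogen 1):
  atom 1: O, bond orders sum to 2 (valence 2) → 0 H
  atom 2: C, bond orders sum to 4 (valence 4) → 0 H
  atom 3: C, bond orders sum to 1 (valence 4) → 3 H
  atom 4: C, bond orders sum to 3 (valence 4) → 1 H
  atom 5: C, bond orders sum to 2 (valence 4) → 2 H
  atom 6: C, bond orders sum to 2 (valence 4) → 2 H
Totals → C:5, H:8, O:1.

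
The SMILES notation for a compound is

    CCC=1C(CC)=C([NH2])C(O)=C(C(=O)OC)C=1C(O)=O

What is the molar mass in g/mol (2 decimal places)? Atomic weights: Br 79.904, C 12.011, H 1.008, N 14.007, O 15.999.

First, the molecular formula is C13H17NO5 (counting implicit H from valence).
  C: 13 × 12.011 = 156.143
  H: 17 × 1.008 = 17.136
  N: 1 × 14.007 = 14.007
  O: 5 × 15.999 = 79.995
Sum: 13×12.011 + 17×1.008 + 1×14.007 + 5×15.999 = 267.281 → 267.28 g/mol.

267.28 g/mol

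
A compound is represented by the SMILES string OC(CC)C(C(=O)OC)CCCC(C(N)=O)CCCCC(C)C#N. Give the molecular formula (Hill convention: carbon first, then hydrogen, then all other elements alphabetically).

Walk through each heavy atom and fill implicit hydrogens from standard valence (C 4, N 3, O 2, S 2, halogen 1):
  atom 1: O, bond orders sum to 1 (valence 2) → 1 H
  atom 2: C, bond orders sum to 3 (valence 4) → 1 H
  atom 3: C, bond orders sum to 2 (valence 4) → 2 H
  atom 4: C, bond orders sum to 1 (valence 4) → 3 H
  atom 5: C, bond orders sum to 3 (valence 4) → 1 H
  atom 6: C, bond orders sum to 4 (valence 4) → 0 H
  atom 7: O, bond orders sum to 2 (valence 2) → 0 H
  atom 8: O, bond orders sum to 2 (valence 2) → 0 H
  atom 9: C, bond orders sum to 1 (valence 4) → 3 H
  atom 10: C, bond orders sum to 2 (valence 4) → 2 H
  atom 11: C, bond orders sum to 2 (valence 4) → 2 H
  atom 12: C, bond orders sum to 2 (valence 4) → 2 H
  atom 13: C, bond orders sum to 3 (valence 4) → 1 H
  atom 14: C, bond orders sum to 4 (valence 4) → 0 H
  atom 15: N, bond orders sum to 1 (valence 3) → 2 H
  atom 16: O, bond orders sum to 2 (valence 2) → 0 H
  atom 17: C, bond orders sum to 2 (valence 4) → 2 H
  atom 18: C, bond orders sum to 2 (valence 4) → 2 H
  atom 19: C, bond orders sum to 2 (valence 4) → 2 H
  atom 20: C, bond orders sum to 2 (valence 4) → 2 H
  atom 21: C, bond orders sum to 3 (valence 4) → 1 H
  atom 22: C, bond orders sum to 1 (valence 4) → 3 H
  atom 23: C, bond orders sum to 4 (valence 4) → 0 H
  atom 24: N, bond orders sum to 3 (valence 3) → 0 H
Totals → C:18, H:32, N:2, O:4.

C18H32N2O4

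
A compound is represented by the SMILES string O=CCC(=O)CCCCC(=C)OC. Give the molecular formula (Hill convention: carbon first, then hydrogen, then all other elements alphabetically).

C10H16O3

Walk through each heavy atom and fill implicit hydrogens from standard valence (C 4, N 3, O 2, S 2, halogen 1):
  atom 1: O, bond orders sum to 2 (valence 2) → 0 H
  atom 2: C, bond orders sum to 3 (valence 4) → 1 H
  atom 3: C, bond orders sum to 2 (valence 4) → 2 H
  atom 4: C, bond orders sum to 4 (valence 4) → 0 H
  atom 5: O, bond orders sum to 2 (valence 2) → 0 H
  atom 6: C, bond orders sum to 2 (valence 4) → 2 H
  atom 7: C, bond orders sum to 2 (valence 4) → 2 H
  atom 8: C, bond orders sum to 2 (valence 4) → 2 H
  atom 9: C, bond orders sum to 2 (valence 4) → 2 H
  atom 10: C, bond orders sum to 4 (valence 4) → 0 H
  atom 11: C, bond orders sum to 2 (valence 4) → 2 H
  atom 12: O, bond orders sum to 2 (valence 2) → 0 H
  atom 13: C, bond orders sum to 1 (valence 4) → 3 H
Totals → C:10, H:16, O:3.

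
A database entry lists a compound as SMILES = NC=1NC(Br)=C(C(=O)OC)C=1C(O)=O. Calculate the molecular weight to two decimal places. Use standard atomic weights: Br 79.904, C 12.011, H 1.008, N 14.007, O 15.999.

First, the molecular formula is C7H7BrN2O4 (counting implicit H from valence).
  Br: 1 × 79.904 = 79.904
  C: 7 × 12.011 = 84.077
  H: 7 × 1.008 = 7.056
  N: 2 × 14.007 = 28.014
  O: 4 × 15.999 = 63.996
Sum: 1×79.904 + 7×12.011 + 7×1.008 + 2×14.007 + 4×15.999 = 263.047 → 263.05 g/mol.

263.05 g/mol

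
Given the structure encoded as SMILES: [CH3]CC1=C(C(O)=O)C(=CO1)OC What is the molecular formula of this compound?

C8H10O4

Walk through each heavy atom and fill implicit hydrogens from standard valence (C 4, N 3, O 2, S 2, halogen 1):
  atom 1: C with explicit H count 3
  atom 2: C, bond orders sum to 2 (valence 4) → 2 H
  atom 3: C, bond orders sum to 4 (valence 4) → 0 H
  atom 4: C, bond orders sum to 4 (valence 4) → 0 H
  atom 5: C, bond orders sum to 4 (valence 4) → 0 H
  atom 6: O, bond orders sum to 1 (valence 2) → 1 H
  atom 7: O, bond orders sum to 2 (valence 2) → 0 H
  atom 8: C, bond orders sum to 4 (valence 4) → 0 H
  atom 9: C, bond orders sum to 3 (valence 4) → 1 H
  atom 10: O, bond orders sum to 2 (valence 2) → 0 H
  atom 11: O, bond orders sum to 2 (valence 2) → 0 H
  atom 12: C, bond orders sum to 1 (valence 4) → 3 H
Totals → C:8, H:10, O:4.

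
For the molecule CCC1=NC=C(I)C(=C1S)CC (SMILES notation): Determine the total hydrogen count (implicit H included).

Walk through each heavy atom and fill implicit hydrogens from standard valence (C 4, N 3, O 2, S 2, halogen 1):
  atom 1: C, bond orders sum to 1 (valence 4) → 3 H
  atom 2: C, bond orders sum to 2 (valence 4) → 2 H
  atom 3: C, bond orders sum to 4 (valence 4) → 0 H
  atom 4: N, bond orders sum to 3 (valence 3) → 0 H
  atom 5: C, bond orders sum to 3 (valence 4) → 1 H
  atom 6: C, bond orders sum to 4 (valence 4) → 0 H
  atom 7: I (halogen, monovalent) → 0 H
  atom 8: C, bond orders sum to 4 (valence 4) → 0 H
  atom 9: C, bond orders sum to 4 (valence 4) → 0 H
  atom 10: S, bond orders sum to 1 (valence 2) → 1 H
  atom 11: C, bond orders sum to 2 (valence 4) → 2 H
  atom 12: C, bond orders sum to 1 (valence 4) → 3 H
Total hydrogens: 12.

12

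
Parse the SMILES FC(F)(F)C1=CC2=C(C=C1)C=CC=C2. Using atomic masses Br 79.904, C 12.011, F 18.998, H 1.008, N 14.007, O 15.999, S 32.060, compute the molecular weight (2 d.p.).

First, the molecular formula is C11H7F3 (counting implicit H from valence).
  C: 11 × 12.011 = 132.121
  F: 3 × 18.998 = 56.994
  H: 7 × 1.008 = 7.056
Sum: 11×12.011 + 3×18.998 + 7×1.008 = 196.171 → 196.17 g/mol.

196.17 g/mol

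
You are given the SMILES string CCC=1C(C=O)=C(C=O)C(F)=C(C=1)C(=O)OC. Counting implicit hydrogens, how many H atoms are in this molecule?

11

Walk through each heavy atom and fill implicit hydrogens from standard valence (C 4, N 3, O 2, S 2, halogen 1):
  atom 1: C, bond orders sum to 1 (valence 4) → 3 H
  atom 2: C, bond orders sum to 2 (valence 4) → 2 H
  atom 3: C, bond orders sum to 4 (valence 4) → 0 H
  atom 4: C, bond orders sum to 4 (valence 4) → 0 H
  atom 5: C, bond orders sum to 3 (valence 4) → 1 H
  atom 6: O, bond orders sum to 2 (valence 2) → 0 H
  atom 7: C, bond orders sum to 4 (valence 4) → 0 H
  atom 8: C, bond orders sum to 3 (valence 4) → 1 H
  atom 9: O, bond orders sum to 2 (valence 2) → 0 H
  atom 10: C, bond orders sum to 4 (valence 4) → 0 H
  atom 11: F (halogen, monovalent) → 0 H
  atom 12: C, bond orders sum to 4 (valence 4) → 0 H
  atom 13: C, bond orders sum to 3 (valence 4) → 1 H
  atom 14: C, bond orders sum to 4 (valence 4) → 0 H
  atom 15: O, bond orders sum to 2 (valence 2) → 0 H
  atom 16: O, bond orders sum to 2 (valence 2) → 0 H
  atom 17: C, bond orders sum to 1 (valence 4) → 3 H
Total hydrogens: 11.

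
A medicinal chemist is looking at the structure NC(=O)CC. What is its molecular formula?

C3H7NO

Walk through each heavy atom and fill implicit hydrogens from standard valence (C 4, N 3, O 2, S 2, halogen 1):
  atom 1: N, bond orders sum to 1 (valence 3) → 2 H
  atom 2: C, bond orders sum to 4 (valence 4) → 0 H
  atom 3: O, bond orders sum to 2 (valence 2) → 0 H
  atom 4: C, bond orders sum to 2 (valence 4) → 2 H
  atom 5: C, bond orders sum to 1 (valence 4) → 3 H
Totals → C:3, H:7, N:1, O:1.
In Hill order: C3H7NO.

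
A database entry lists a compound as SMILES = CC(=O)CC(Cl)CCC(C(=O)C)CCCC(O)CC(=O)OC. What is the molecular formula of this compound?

C16H27ClO5

Walk through each heavy atom and fill implicit hydrogens from standard valence (C 4, N 3, O 2, S 2, halogen 1):
  atom 1: C, bond orders sum to 1 (valence 4) → 3 H
  atom 2: C, bond orders sum to 4 (valence 4) → 0 H
  atom 3: O, bond orders sum to 2 (valence 2) → 0 H
  atom 4: C, bond orders sum to 2 (valence 4) → 2 H
  atom 5: C, bond orders sum to 3 (valence 4) → 1 H
  atom 6: Cl (halogen, monovalent) → 0 H
  atom 7: C, bond orders sum to 2 (valence 4) → 2 H
  atom 8: C, bond orders sum to 2 (valence 4) → 2 H
  atom 9: C, bond orders sum to 3 (valence 4) → 1 H
  atom 10: C, bond orders sum to 4 (valence 4) → 0 H
  atom 11: O, bond orders sum to 2 (valence 2) → 0 H
  atom 12: C, bond orders sum to 1 (valence 4) → 3 H
  atom 13: C, bond orders sum to 2 (valence 4) → 2 H
  atom 14: C, bond orders sum to 2 (valence 4) → 2 H
  atom 15: C, bond orders sum to 2 (valence 4) → 2 H
  atom 16: C, bond orders sum to 3 (valence 4) → 1 H
  atom 17: O, bond orders sum to 1 (valence 2) → 1 H
  atom 18: C, bond orders sum to 2 (valence 4) → 2 H
  atom 19: C, bond orders sum to 4 (valence 4) → 0 H
  atom 20: O, bond orders sum to 2 (valence 2) → 0 H
  atom 21: O, bond orders sum to 2 (valence 2) → 0 H
  atom 22: C, bond orders sum to 1 (valence 4) → 3 H
Totals → C:16, H:27, Cl:1, O:5.
In Hill order: C16H27ClO5.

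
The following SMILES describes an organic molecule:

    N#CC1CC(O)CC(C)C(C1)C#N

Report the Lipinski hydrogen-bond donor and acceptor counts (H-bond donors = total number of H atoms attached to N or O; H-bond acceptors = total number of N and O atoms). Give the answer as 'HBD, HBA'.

Donors: find every N or O and count the H atoms it carries.
  atom 1 (N): bond orders sum to 3 → 0 H
  atom 6 (O): bond orders sum to 1 → 1 H
  atom 13 (N): bond orders sum to 3 → 0 H
Lipinski HBD = 1.
Acceptors: N atoms = 2, O atoms = 1 → HBA = 3.

1, 3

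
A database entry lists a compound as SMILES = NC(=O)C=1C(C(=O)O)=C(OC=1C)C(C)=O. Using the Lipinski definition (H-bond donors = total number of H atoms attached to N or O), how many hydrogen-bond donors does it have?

Donors: find every N or O and count the H atoms it carries.
  atom 1 (N): bond orders sum to 1 → 2 H
  atom 3 (O): bond orders sum to 2 → 0 H
  atom 7 (O): bond orders sum to 2 → 0 H
  atom 8 (O): bond orders sum to 1 → 1 H
  atom 10 (O): bond orders sum to 2 → 0 H
  atom 15 (O): bond orders sum to 2 → 0 H
Lipinski HBD = 3.

3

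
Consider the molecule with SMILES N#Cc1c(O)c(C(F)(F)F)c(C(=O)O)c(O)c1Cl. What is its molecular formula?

Walk through each heavy atom and fill implicit hydrogens from standard valence (C 4, N 3, O 2, S 2, halogen 1); for lowercase aromatic atoms, an aromatic c carries 1 H when it has two neighbours and 0 H with three, and aromatic n carries 0 H:
  atom 1: N, bond orders sum to 3 (valence 3) → 0 H
  atom 2: C, bond orders sum to 4 (valence 4) → 0 H
  atom 3: aromatic c, 3 neighbours → 0 H
  atom 4: aromatic c, 3 neighbours → 0 H
  atom 5: O, bond orders sum to 1 (valence 2) → 1 H
  atom 6: aromatic c, 3 neighbours → 0 H
  atom 7: C, bond orders sum to 4 (valence 4) → 0 H
  atom 8: F (halogen, monovalent) → 0 H
  atom 9: F (halogen, monovalent) → 0 H
  atom 10: F (halogen, monovalent) → 0 H
  atom 11: aromatic c, 3 neighbours → 0 H
  atom 12: C, bond orders sum to 4 (valence 4) → 0 H
  atom 13: O, bond orders sum to 2 (valence 2) → 0 H
  atom 14: O, bond orders sum to 1 (valence 2) → 1 H
  atom 15: aromatic c, 3 neighbours → 0 H
  atom 16: O, bond orders sum to 1 (valence 2) → 1 H
  atom 17: aromatic c, 3 neighbours → 0 H
  atom 18: Cl (halogen, monovalent) → 0 H
Totals → C:9, H:3, Cl:1, F:3, N:1, O:4.

C9H3ClF3NO4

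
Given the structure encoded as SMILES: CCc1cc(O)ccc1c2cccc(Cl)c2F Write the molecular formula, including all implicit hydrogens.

Walk through each heavy atom and fill implicit hydrogens from standard valence (C 4, N 3, O 2, S 2, halogen 1); for lowercase aromatic atoms, an aromatic c carries 1 H when it has two neighbours and 0 H with three, and aromatic n carries 0 H:
  atom 1: C, bond orders sum to 1 (valence 4) → 3 H
  atom 2: C, bond orders sum to 2 (valence 4) → 2 H
  atom 3: aromatic c, 3 neighbours → 0 H
  atom 4: aromatic c, 2 neighbours → 1 H
  atom 5: aromatic c, 3 neighbours → 0 H
  atom 6: O, bond orders sum to 1 (valence 2) → 1 H
  atom 7: aromatic c, 2 neighbours → 1 H
  atom 8: aromatic c, 2 neighbours → 1 H
  atom 9: aromatic c, 3 neighbours → 0 H
  atom 10: aromatic c, 3 neighbours → 0 H
  atom 11: aromatic c, 2 neighbours → 1 H
  atom 12: aromatic c, 2 neighbours → 1 H
  atom 13: aromatic c, 2 neighbours → 1 H
  atom 14: aromatic c, 3 neighbours → 0 H
  atom 15: Cl (halogen, monovalent) → 0 H
  atom 16: aromatic c, 3 neighbours → 0 H
  atom 17: F (halogen, monovalent) → 0 H
Totals → C:14, H:12, Cl:1, F:1, O:1.

C14H12ClFO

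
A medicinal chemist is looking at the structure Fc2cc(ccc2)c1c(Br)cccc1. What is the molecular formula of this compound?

Walk through each heavy atom and fill implicit hydrogens from standard valence (C 4, N 3, O 2, S 2, halogen 1); for lowercase aromatic atoms, an aromatic c carries 1 H when it has two neighbours and 0 H with three, and aromatic n carries 0 H:
  atom 1: F (halogen, monovalent) → 0 H
  atom 2: aromatic c, 3 neighbours → 0 H
  atom 3: aromatic c, 2 neighbours → 1 H
  atom 4: aromatic c, 3 neighbours → 0 H
  atom 5: aromatic c, 2 neighbours → 1 H
  atom 6: aromatic c, 2 neighbours → 1 H
  atom 7: aromatic c, 2 neighbours → 1 H
  atom 8: aromatic c, 3 neighbours → 0 H
  atom 9: aromatic c, 3 neighbours → 0 H
  atom 10: Br (halogen, monovalent) → 0 H
  atom 11: aromatic c, 2 neighbours → 1 H
  atom 12: aromatic c, 2 neighbours → 1 H
  atom 13: aromatic c, 2 neighbours → 1 H
  atom 14: aromatic c, 2 neighbours → 1 H
Totals → C:12, H:8, Br:1, F:1.

C12H8BrF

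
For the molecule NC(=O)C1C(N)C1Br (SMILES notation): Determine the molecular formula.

Walk through each heavy atom and fill implicit hydrogens from standard valence (C 4, N 3, O 2, S 2, halogen 1):
  atom 1: N, bond orders sum to 1 (valence 3) → 2 H
  atom 2: C, bond orders sum to 4 (valence 4) → 0 H
  atom 3: O, bond orders sum to 2 (valence 2) → 0 H
  atom 4: C, bond orders sum to 3 (valence 4) → 1 H
  atom 5: C, bond orders sum to 3 (valence 4) → 1 H
  atom 6: N, bond orders sum to 1 (valence 3) → 2 H
  atom 7: C, bond orders sum to 3 (valence 4) → 1 H
  atom 8: Br (halogen, monovalent) → 0 H
Totals → C:4, H:7, Br:1, N:2, O:1.

C4H7BrN2O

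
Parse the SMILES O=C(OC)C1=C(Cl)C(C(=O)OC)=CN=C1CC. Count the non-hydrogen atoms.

17

Every atom symbol written in the SMILES (organic subset) is one heavy atom; implicit H are not written.
Heavy atoms by element → C:11, Cl:1, N:1, O:4.
Total: 17.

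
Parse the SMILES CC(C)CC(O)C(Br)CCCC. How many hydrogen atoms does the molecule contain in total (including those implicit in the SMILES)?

Walk through each heavy atom and fill implicit hydrogens from standard valence (C 4, N 3, O 2, S 2, halogen 1):
  atom 1: C, bond orders sum to 1 (valence 4) → 3 H
  atom 2: C, bond orders sum to 3 (valence 4) → 1 H
  atom 3: C, bond orders sum to 1 (valence 4) → 3 H
  atom 4: C, bond orders sum to 2 (valence 4) → 2 H
  atom 5: C, bond orders sum to 3 (valence 4) → 1 H
  atom 6: O, bond orders sum to 1 (valence 2) → 1 H
  atom 7: C, bond orders sum to 3 (valence 4) → 1 H
  atom 8: Br (halogen, monovalent) → 0 H
  atom 9: C, bond orders sum to 2 (valence 4) → 2 H
  atom 10: C, bond orders sum to 2 (valence 4) → 2 H
  atom 11: C, bond orders sum to 2 (valence 4) → 2 H
  atom 12: C, bond orders sum to 1 (valence 4) → 3 H
Total hydrogens: 21.

21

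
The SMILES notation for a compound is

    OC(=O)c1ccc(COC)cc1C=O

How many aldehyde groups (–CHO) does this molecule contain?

The aldehyde motif appears at heavy-atom position 13 in the SMILES.
Other groups present: 1 carboxylic acid, 1 ether.
Aldehyde count: 1.

1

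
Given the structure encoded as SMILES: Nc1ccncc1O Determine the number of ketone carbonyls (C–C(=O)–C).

0

Scan the SMILES for the ketone motif — none present.
Groups that are present: 1 hydroxyl, 1 primary amine.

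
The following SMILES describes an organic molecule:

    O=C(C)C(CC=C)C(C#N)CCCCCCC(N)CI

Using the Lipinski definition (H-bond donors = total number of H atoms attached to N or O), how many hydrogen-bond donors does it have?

Donors: find every N or O and count the H atoms it carries.
  atom 1 (O): bond orders sum to 2 → 0 H
  atom 10 (N): bond orders sum to 3 → 0 H
  atom 18 (N): bond orders sum to 1 → 2 H
Lipinski HBD = 2.

2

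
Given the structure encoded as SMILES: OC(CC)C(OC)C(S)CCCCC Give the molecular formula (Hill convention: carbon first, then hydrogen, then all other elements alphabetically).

Walk through each heavy atom and fill implicit hydrogens from standard valence (C 4, N 3, O 2, S 2, halogen 1):
  atom 1: O, bond orders sum to 1 (valence 2) → 1 H
  atom 2: C, bond orders sum to 3 (valence 4) → 1 H
  atom 3: C, bond orders sum to 2 (valence 4) → 2 H
  atom 4: C, bond orders sum to 1 (valence 4) → 3 H
  atom 5: C, bond orders sum to 3 (valence 4) → 1 H
  atom 6: O, bond orders sum to 2 (valence 2) → 0 H
  atom 7: C, bond orders sum to 1 (valence 4) → 3 H
  atom 8: C, bond orders sum to 3 (valence 4) → 1 H
  atom 9: S, bond orders sum to 1 (valence 2) → 1 H
  atom 10: C, bond orders sum to 2 (valence 4) → 2 H
  atom 11: C, bond orders sum to 2 (valence 4) → 2 H
  atom 12: C, bond orders sum to 2 (valence 4) → 2 H
  atom 13: C, bond orders sum to 2 (valence 4) → 2 H
  atom 14: C, bond orders sum to 1 (valence 4) → 3 H
Totals → C:11, H:24, O:2, S:1.
In Hill order: C11H24O2S.

C11H24O2S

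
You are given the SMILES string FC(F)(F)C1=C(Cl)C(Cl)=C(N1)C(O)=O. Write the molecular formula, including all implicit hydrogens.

Walk through each heavy atom and fill implicit hydrogens from standard valence (C 4, N 3, O 2, S 2, halogen 1):
  atom 1: F (halogen, monovalent) → 0 H
  atom 2: C, bond orders sum to 4 (valence 4) → 0 H
  atom 3: F (halogen, monovalent) → 0 H
  atom 4: F (halogen, monovalent) → 0 H
  atom 5: C, bond orders sum to 4 (valence 4) → 0 H
  atom 6: C, bond orders sum to 4 (valence 4) → 0 H
  atom 7: Cl (halogen, monovalent) → 0 H
  atom 8: C, bond orders sum to 4 (valence 4) → 0 H
  atom 9: Cl (halogen, monovalent) → 0 H
  atom 10: C, bond orders sum to 4 (valence 4) → 0 H
  atom 11: N, bond orders sum to 2 (valence 3) → 1 H
  atom 12: C, bond orders sum to 4 (valence 4) → 0 H
  atom 13: O, bond orders sum to 1 (valence 2) → 1 H
  atom 14: O, bond orders sum to 2 (valence 2) → 0 H
Totals → C:6, H:2, Cl:2, F:3, N:1, O:2.

C6H2Cl2F3NO2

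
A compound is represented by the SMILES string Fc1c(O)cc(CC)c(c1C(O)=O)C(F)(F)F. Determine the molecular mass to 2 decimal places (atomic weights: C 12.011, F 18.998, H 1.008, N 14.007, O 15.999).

First, the molecular formula is C10H8F4O3 (counting implicit H from valence).
  C: 10 × 12.011 = 120.110
  F: 4 × 18.998 = 75.992
  H: 8 × 1.008 = 8.064
  O: 3 × 15.999 = 47.997
Sum: 10×12.011 + 4×18.998 + 8×1.008 + 3×15.999 = 252.163 → 252.16 g/mol.

252.16 g/mol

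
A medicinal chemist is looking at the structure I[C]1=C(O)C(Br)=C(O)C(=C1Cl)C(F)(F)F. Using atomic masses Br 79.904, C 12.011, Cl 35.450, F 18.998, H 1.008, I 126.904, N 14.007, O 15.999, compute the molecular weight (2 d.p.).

417.34 g/mol

First, the molecular formula is C7H2BrClF3IO2 (counting implicit H from valence).
  Br: 1 × 79.904 = 79.904
  C: 7 × 12.011 = 84.077
  Cl: 1 × 35.450 = 35.450
  F: 3 × 18.998 = 56.994
  H: 2 × 1.008 = 2.016
  I: 1 × 126.904 = 126.904
  O: 2 × 15.999 = 31.998
Sum: 1×79.904 + 7×12.011 + 1×35.450 + 3×18.998 + 2×1.008 + 1×126.904 + 2×15.999 = 417.343 → 417.34 g/mol.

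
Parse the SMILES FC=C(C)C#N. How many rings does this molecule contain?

0

In SMILES, each pair of matching ring-closure digits denotes one ring-closing bond; the number of such bonds equals the number of independent rings.
Ring-closure bonds here: 0.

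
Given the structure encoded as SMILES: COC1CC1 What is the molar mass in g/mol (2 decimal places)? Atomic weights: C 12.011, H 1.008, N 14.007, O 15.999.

First, the molecular formula is C4H8O (counting implicit H from valence).
  C: 4 × 12.011 = 48.044
  H: 8 × 1.008 = 8.064
  O: 1 × 15.999 = 15.999
Sum: 4×12.011 + 8×1.008 + 1×15.999 = 72.107 → 72.11 g/mol.

72.11 g/mol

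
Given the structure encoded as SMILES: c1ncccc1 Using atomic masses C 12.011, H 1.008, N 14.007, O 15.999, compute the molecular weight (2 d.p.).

79.10 g/mol

First, the molecular formula is C5H5N (counting implicit H from valence).
  C: 5 × 12.011 = 60.055
  H: 5 × 1.008 = 5.040
  N: 1 × 14.007 = 14.007
Sum: 5×12.011 + 5×1.008 + 1×14.007 = 79.102 → 79.10 g/mol.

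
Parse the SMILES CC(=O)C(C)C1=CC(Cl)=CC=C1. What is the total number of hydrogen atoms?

11

Walk through each heavy atom and fill implicit hydrogens from standard valence (C 4, N 3, O 2, S 2, halogen 1):
  atom 1: C, bond orders sum to 1 (valence 4) → 3 H
  atom 2: C, bond orders sum to 4 (valence 4) → 0 H
  atom 3: O, bond orders sum to 2 (valence 2) → 0 H
  atom 4: C, bond orders sum to 3 (valence 4) → 1 H
  atom 5: C, bond orders sum to 1 (valence 4) → 3 H
  atom 6: C, bond orders sum to 4 (valence 4) → 0 H
  atom 7: C, bond orders sum to 3 (valence 4) → 1 H
  atom 8: C, bond orders sum to 4 (valence 4) → 0 H
  atom 9: Cl (halogen, monovalent) → 0 H
  atom 10: C, bond orders sum to 3 (valence 4) → 1 H
  atom 11: C, bond orders sum to 3 (valence 4) → 1 H
  atom 12: C, bond orders sum to 3 (valence 4) → 1 H
Total hydrogens: 11.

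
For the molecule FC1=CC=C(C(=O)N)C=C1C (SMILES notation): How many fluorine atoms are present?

Scan the SMILES for F atoms (remember two-letter symbols like Cl and Br are single atoms).
Fluorine count: 1.

1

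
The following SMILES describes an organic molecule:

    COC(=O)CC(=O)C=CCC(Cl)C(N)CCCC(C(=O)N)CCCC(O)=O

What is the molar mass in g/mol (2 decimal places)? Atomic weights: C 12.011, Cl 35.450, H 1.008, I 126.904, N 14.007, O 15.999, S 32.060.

404.89 g/mol

First, the molecular formula is C18H29ClN2O6 (counting implicit H from valence).
  C: 18 × 12.011 = 216.198
  Cl: 1 × 35.450 = 35.450
  H: 29 × 1.008 = 29.232
  N: 2 × 14.007 = 28.014
  O: 6 × 15.999 = 95.994
Sum: 18×12.011 + 1×35.450 + 29×1.008 + 2×14.007 + 6×15.999 = 404.888 → 404.89 g/mol.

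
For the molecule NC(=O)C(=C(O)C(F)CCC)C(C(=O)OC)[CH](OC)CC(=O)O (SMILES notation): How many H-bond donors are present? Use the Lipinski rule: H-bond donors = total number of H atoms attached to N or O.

4

Donors: find every N or O and count the H atoms it carries.
  atom 1 (N): bond orders sum to 1 → 2 H
  atom 3 (O): bond orders sum to 2 → 0 H
  atom 6 (O): bond orders sum to 1 → 1 H
  atom 14 (O): bond orders sum to 2 → 0 H
  atom 15 (O): bond orders sum to 2 → 0 H
  atom 18 (O): bond orders sum to 2 → 0 H
  atom 22 (O): bond orders sum to 2 → 0 H
  atom 23 (O): bond orders sum to 1 → 1 H
Lipinski HBD = 4.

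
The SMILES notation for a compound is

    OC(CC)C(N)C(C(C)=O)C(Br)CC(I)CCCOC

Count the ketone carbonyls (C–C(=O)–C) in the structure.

The ketone motif appears at heavy-atom position 8 in the SMILES.
Other groups present: 1 ether, 1 hydroxyl, 1 primary amine.
Ketone count: 1.

1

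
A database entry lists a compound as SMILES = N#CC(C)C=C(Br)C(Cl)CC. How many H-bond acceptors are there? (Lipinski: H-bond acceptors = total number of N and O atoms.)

N atoms: 1; O atoms: 0.
Lipinski HBA = 1 + 0 = 1.

1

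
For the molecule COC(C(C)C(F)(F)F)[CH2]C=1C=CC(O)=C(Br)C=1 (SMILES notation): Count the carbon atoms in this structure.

Count every carbon token in the SMILES (each C, including those in ring-closure positions and inside branches).
Carbon count: 12.

12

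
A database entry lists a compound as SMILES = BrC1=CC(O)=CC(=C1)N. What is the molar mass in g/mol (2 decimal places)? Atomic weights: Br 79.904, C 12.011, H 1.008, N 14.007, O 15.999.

188.02 g/mol

First, the molecular formula is C6H6BrNO (counting implicit H from valence).
  Br: 1 × 79.904 = 79.904
  C: 6 × 12.011 = 72.066
  H: 6 × 1.008 = 6.048
  N: 1 × 14.007 = 14.007
  O: 1 × 15.999 = 15.999
Sum: 1×79.904 + 6×12.011 + 6×1.008 + 1×14.007 + 1×15.999 = 188.024 → 188.02 g/mol.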